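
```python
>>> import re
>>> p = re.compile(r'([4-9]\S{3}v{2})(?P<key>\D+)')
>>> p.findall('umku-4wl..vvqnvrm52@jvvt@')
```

[('52@jvv', 't@')]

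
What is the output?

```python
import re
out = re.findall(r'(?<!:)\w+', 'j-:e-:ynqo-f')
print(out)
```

['j', 'nqo', 'f']

The negative lookaround is zero-width — it rules out positions where the adjacent text would match, without consuming anything.
`findall` yields the raw match text (3 of them) because the pattern has no groups.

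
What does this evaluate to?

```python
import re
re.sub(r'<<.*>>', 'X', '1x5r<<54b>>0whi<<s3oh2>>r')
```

Every occurrence is swapped for 'X'.

'1x5rXr'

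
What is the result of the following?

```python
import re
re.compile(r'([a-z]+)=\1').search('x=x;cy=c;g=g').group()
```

'x=x'

The backreference `\1` re-matches whatever the first group consumed, character for character.
The match spans [0:3] → 'x=x'.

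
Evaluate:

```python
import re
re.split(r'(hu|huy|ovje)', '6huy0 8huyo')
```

Alternation isn't longest-match — the leftmost alternative that fits at this position is chosen.
With a capturing group present, the delimiter's captured portion is kept in the result list.

['6', 'hu', 'y0 8', 'hu', 'yo']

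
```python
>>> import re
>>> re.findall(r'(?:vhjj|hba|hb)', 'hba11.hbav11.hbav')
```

['hba', 'hba', 'hba']

Branches in `(...|...)` are attempted left-to-right; the first branch that allows the whole pattern to succeed is taken.
Since nothing is captured, `findall` lists the 3 matched substrings directly.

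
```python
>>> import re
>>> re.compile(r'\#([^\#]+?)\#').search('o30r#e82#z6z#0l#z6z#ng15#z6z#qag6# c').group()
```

'#e82#'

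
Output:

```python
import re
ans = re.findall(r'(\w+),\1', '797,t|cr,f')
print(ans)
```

After group 1 captures some text, `\1` only succeeds where that same text appears again.
With a single group, `findall` returns only what that group captured — 0 items.
Nothing in the string satisfies the pattern, so the list is empty.

[]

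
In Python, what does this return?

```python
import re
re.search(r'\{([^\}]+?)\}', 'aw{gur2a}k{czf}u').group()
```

Unlike `match`, `search` isn't anchored — it looks for the pattern anywhere in the string.
The match spans [2:9] → '{gur2a}'.
Captured: group 1 = 'gur2a'.

'{gur2a}'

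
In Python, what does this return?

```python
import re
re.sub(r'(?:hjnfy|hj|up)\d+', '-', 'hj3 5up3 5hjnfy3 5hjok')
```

'- 5- 5- 5hjok'

Each match is replaced by '-'.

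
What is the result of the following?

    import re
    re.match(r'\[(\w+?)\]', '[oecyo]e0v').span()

(0, 7)

With `match`, the pattern is implicitly anchored at the beginning.
The match spans [0:7] → '[oecyo]'.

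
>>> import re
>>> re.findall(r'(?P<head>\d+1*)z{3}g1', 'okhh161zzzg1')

['161']

Pattern: one or more of a digit, then zero or more of the literal '1' (captured as 'head'); then exactly 3 of a literal 'z', then the literal 'g1'.
One capturing group, so `findall` returns just the captured substring from the one match — 1 in all.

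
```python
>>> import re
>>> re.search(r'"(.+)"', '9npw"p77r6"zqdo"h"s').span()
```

The match spans [4:18] → '"p77r6"zqdo"h"'.

(4, 18)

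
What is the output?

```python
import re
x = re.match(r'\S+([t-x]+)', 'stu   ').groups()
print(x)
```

('u',)

This matches one or more of a non-whitespace character; then one or more of a character in [t-x] (captured).
`re.match` only tries the pattern at the start of the string.
The match spans [0:3] → 'stu'.
Captured: group 1 = 'u'.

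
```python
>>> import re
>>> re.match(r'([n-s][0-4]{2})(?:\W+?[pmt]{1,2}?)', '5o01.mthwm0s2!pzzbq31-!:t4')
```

Pattern: a character in [n-s], then exactly 2 of a character in [0-4] (captured); then one or more of a non-word character (lazy), then 1 to 2 of one of [pmt] (lazy) (non-capturing group).
`re.match` won't scan ahead — the pattern has to work from the very first character.
Here the pattern fails at index 0, so the call returns None.

None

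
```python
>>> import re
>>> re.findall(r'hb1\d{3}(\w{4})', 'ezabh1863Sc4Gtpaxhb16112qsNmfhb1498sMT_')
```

Because there's exactly one group, `findall` drops the full match and keeps group 1 from each hit.

['2qsN', 'sMT_']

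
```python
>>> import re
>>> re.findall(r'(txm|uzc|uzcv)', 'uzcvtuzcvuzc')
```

['uzc', 'uzc', 'uzc']

Branches in `(...|...)` are attempted left-to-right; the first branch that allows the whole pattern to succeed is taken.
`findall` collects group 1 from each match (3 total).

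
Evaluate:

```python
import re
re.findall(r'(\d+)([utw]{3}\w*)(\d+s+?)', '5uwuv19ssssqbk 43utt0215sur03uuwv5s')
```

[('5', 'uwuv1', '9s'), ('43', 'utt0215sur03uuwv', '5s')]

Pattern: one or more of a digit (captured); then exactly 3 of one of [utw], then zero or more of a word character (captured); then one or more of a digit, then one or more of the literal 's' (lazy) (captured).
A `+?`/`*?`/`{m,n}?` starts at its minimum and grows only as far as needed for what follows to match.
Matches: at [0:8] match '5uwuv19s', groups = ('5', 'uwuv1', '9s'); at [15:35] match '43utt0215sur03uuwv5s', groups = ('43', 'utt0215sur03uuwv', '5s').
3 groups means each result is a tuple of 3 captured strings — 2 here.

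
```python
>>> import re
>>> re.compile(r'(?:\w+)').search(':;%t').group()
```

't'

Pattern: one or more of a word character (non-capturing group).
`re.search` tries every starting position until one works.
The match spans [3:4] → 't'.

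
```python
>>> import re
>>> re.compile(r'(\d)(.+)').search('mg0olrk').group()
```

'0olrk'

The pattern matches a digit (captured); then one or more of any character (captured).
`re.search` tries every starting position until one works.
The match spans [2:7] → '0olrk'.
Captured: group 1 = '0', group 2 = 'olrk'.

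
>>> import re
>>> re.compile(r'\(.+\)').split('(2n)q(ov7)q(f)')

Matches to split on: at [0:14] → '(2n)q(ov7)q(f)'.
Each match becomes a cut point; 2 segments remain.

['', '']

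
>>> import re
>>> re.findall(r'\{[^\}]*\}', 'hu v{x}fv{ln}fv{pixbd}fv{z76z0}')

['{x}', '{ln}', '{pixbd}', '{z76z0}']

Walking the string: at [4:7] → '{x}'; at [9:13] → '{ln}'; at [15:22] → '{pixbd}'; at [24:31] → '{z76z0}'.
Since nothing is captured, `findall` lists the 4 matched substrings directly.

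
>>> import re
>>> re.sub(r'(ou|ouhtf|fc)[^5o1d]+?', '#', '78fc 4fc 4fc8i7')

'78#4#4#i7'

Matches: at [2:5] → 'fc '; at [6:9] → 'fc '; at [10:13] → 'fc8'.
Each match is replaced by '#'.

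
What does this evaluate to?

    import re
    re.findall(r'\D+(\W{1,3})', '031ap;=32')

['=']

Because there's exactly one group, `findall` drops the full match and keeps group 1 from the one hit.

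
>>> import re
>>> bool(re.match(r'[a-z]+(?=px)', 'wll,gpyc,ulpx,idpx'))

Because the assertion is zero-width, the text it checks is not consumed and won't appear in the result.
With `match`, the pattern is implicitly anchored at the beginning.
Here position 0 doesn't satisfy it, so the call returns None, and `bool(None)` is False.

False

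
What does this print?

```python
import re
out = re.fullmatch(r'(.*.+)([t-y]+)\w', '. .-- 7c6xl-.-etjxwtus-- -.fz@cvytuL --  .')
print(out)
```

This matches zero or more of any character, then one or more of any character (captured); then one or more of a character in [t-y] (captured); then a word character.
`re.fullmatch` requires the pattern to consume the entire string.
Here the pattern can't cover the whole string, so the call returns None.

None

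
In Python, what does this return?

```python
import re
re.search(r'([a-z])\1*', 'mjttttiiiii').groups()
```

The match spans [0:1] → 'm'.
Captured: group 1 = 'm'.

('m',)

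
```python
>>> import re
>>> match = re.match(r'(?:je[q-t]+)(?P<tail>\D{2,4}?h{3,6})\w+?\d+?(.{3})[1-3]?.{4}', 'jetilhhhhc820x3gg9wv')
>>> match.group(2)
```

'20x'

Pattern: the literal 'je', then one or more of a character in [q-t] (non-capturing group); then 2 to 4 of a non-digit (lazy), then 3 to 6 of the literal 'h' (captured as 'tail'); then one or more of a word character (lazy), then one or more of a digit (lazy); then exactly 3 of any character (captured); then optionally a character in [1-3], then exactly 4 of any character.
A non-greedy quantifier consumes as few characters as it can — just enough that the remainder of the pattern still matches from where it stops; whatever follows it matches normally.
`re.match` only tries the pattern at the start of the string.
The match spans [0:19] → 'jetilhhhhc820x3gg9w'.
Captured: group 1 = 'ilhhhh', group 2 = '20x'.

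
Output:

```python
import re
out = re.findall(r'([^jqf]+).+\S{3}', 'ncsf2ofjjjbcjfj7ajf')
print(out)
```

['ncs']

The pattern matches one or more of any character except [jqf] (captured); then one or more of any character; then exactly 3 of a non-whitespace character.
Scanning left to right: at [0:19] match 'ncsf2ofjjjbcjfj7ajf', group 1 = 'ncs'.
`findall` collects group 1 from the one match (1 total).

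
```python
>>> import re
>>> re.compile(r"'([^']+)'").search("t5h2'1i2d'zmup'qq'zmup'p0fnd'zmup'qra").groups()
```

Unlike `match`, `search` isn't anchored — it looks for the pattern anywhere in the string.
The match spans [4:10] → "'1i2d'".
Captured: group 1 = '1i2d'.

('1i2d',)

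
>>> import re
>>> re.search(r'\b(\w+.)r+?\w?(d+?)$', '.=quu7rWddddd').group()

This matches a word boundary (`\b`, zero-width); then one or more of a word character, then any character (captured); then one or more of a literal 'r' (lazy), then optionally a word character; then one or more of a literal 'd' (lazy) (captured); then anchored at the end.
Unlike `match`, `search` isn't anchored — it looks for the pattern anywhere in the string.
The match spans [2:13] → 'quu7rWddddd'.
Captured: group 1 = 'quu7', group 2 = 'ddddd'.

'quu7rWddddd'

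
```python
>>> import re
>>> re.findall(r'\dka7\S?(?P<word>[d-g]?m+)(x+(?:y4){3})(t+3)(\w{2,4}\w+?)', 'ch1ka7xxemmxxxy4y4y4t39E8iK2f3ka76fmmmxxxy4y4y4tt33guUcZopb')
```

A non-greedy quantifier consumes as few characters as it can — just enough that the remainder of the pattern still matches from where it stops; whatever follows it matches normally.
`findall` packs the 4 group values into a tuple for every match.

[('fmmm', 'xxxy4y4y4', 'tt3', '3guUc')]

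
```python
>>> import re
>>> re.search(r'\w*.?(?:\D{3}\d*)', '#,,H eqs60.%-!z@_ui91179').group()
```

The pattern matches zero or more of a word character, then optionally any character; then exactly 3 of a non-digit, then zero or more of a digit (non-capturing group).
`search` walks the string left to right and returns the first match it finds.
The match spans [0:4] → '#,,H'.

'#,,H'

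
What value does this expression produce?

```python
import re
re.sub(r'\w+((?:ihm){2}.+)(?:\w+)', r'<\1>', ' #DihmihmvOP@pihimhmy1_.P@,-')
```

The pattern matches one or more of a word character; then the literal 'ihm' repeated 2 times, then one or more of any character (captured); then one or more of a word character (non-capturing group).
Matches: at [2:25] → 'DihmihmvOP@pihimhmy1_.P'.
Each match is replaced using the text its own group 1 captured.

' #<ihmihmvOP@pihimhmy1_.>@,-'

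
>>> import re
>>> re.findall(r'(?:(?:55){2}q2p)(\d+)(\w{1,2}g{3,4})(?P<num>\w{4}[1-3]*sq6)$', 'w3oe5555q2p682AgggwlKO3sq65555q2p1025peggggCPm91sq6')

[('1025', 'pegggg', 'CPm91sq6')]

This matches the literal '55' repeated 2 times, then the literal 'q2p' (non-capturing group); then one or more of a digit (captured); then 1 to 2 of a word character, then 3 to 4 of a literal 'g' (captured); then exactly 4 of a word character, then zero or more of a character in [1-3], then the literal 'sq6' (captured as 'num'); then anchored at the end.
Scanning left to right: at [26:51] match '5555q2p1025peggggCPm91sq6', groups = ('1025', 'pegggg', 'CPm91sq6').
`findall` packs the 3 group values into a tuple for every match.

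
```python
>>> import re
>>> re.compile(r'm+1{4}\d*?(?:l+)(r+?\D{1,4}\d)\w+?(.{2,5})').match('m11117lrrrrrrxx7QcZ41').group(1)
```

'rrrrrrxx7'

Pattern: one or more of a literal 'm', then exactly 4 of the literal '1', then zero or more of a digit (lazy); then one or more of a literal 'l' (non-capturing group); then one or more of the literal 'r' (lazy), then 1 to 4 of a non-digit, then a digit (captured); then one or more of a word character (lazy); then 2 to 5 of any character (captured).
Because the quantifier is non-greedy, it stops expanding at the earliest point where the rest of the pattern can succeed.
With `match`, the pattern is implicitly anchored at the beginning.
The match spans [0:21] → 'm11117lrrrrrrxx7QcZ41'.
Captured: group 1 = 'rrrrrrxx7', group 2 = 'cZ41'.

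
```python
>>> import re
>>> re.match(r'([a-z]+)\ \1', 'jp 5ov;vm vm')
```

The backreference `\1` re-matches whatever the first group consumed, character for character.
`re.match` won't scan ahead — the pattern has to work from the very first character.
Here the pattern fails at index 0, so the call returns None.

None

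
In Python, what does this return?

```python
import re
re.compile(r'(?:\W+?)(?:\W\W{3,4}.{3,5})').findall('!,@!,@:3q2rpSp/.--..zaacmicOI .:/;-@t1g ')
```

['!,@!,@:3q2r', '/.--..zaacm', ' .:/;-@t1g ']

Pattern: one or more of a non-word character (lazy) (non-capturing group); then a non-word character, then 3 to 4 of a non-word character, then 3 to 5 of any character (non-capturing group).
The `?` after the quantifier makes it lazy — it takes as little as possible before letting the rest of the pattern try.
Matches: at [0:11] → '!,@!,@:3q2r'; at [14:25] → '/.--..zaacm'; at [29:40] → ' .:/;-@t1g '.
No capturing groups, so `findall` returns the 3 full match strings.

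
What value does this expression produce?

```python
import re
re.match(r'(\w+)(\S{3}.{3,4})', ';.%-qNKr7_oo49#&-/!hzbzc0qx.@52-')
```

None

With `match`, the pattern is implicitly anchored at the beginning.
Here the string doesn't start with a match, so the call returns None.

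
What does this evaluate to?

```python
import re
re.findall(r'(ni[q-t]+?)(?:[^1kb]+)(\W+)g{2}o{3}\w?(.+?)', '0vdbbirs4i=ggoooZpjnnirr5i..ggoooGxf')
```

[('nir', '.', 'x')]

Lazy quantifiers expand one character at a time until the remainder of the pattern can match.
`findall` packs the 3 group values into a tuple for every match.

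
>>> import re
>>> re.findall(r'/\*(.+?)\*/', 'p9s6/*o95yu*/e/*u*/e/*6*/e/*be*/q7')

['o95yu', 'u', '6', 'be']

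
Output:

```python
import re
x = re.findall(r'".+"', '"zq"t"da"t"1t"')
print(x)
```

['"zq"t"da"t"1t"']

Walking the string: at [0:14] → '"zq"t"da"t"1t"'.
No capturing groups, so `findall` returns the 1 full match string.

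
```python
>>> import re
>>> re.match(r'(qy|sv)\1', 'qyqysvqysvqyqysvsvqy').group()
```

After group 1 captures some text, `\1` only succeeds where that same text appears again.
`re.match` won't scan ahead — the pattern has to work from the very first character.
The match spans [0:4] → 'qyqy'.
Captured: group 1 = 'qy'.

'qyqy'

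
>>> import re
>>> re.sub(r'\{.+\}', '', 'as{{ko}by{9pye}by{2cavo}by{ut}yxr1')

'asyxr1'

Matches: at [2:30] → '{{ko}by{9pye}by{2cavo}by{ut}'.
`sub` substitutes '' at each match site.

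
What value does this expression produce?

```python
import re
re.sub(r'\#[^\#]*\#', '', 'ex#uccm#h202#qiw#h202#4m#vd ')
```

'exh202h202vd '

Matches: at [2:8] → '#uccm#'; at [12:17] → '#qiw#'; at [21:25] → '#4m#'.
Each match is replaced by ''.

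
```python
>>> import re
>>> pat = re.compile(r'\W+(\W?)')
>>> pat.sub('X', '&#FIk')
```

The pattern matches one or more of a non-word character; then optionally a non-word character (captured).
Matches: at [0:2] → '&#'.
Every occurrence is swapped for 'X'.

'XFIk'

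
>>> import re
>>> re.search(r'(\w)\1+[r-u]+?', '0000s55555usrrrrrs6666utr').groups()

('0',)

The match spans [0:5] → '0000s'.
Captured: group 1 = '0'.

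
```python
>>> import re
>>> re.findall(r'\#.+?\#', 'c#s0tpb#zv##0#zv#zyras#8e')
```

['#s0tpb#', '##0#', '#zyras#']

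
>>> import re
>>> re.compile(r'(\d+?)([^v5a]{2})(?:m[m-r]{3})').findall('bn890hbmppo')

[('890', 'hb')]

Pattern: one or more of a digit (lazy) (captured); then exactly 2 of any character except [v5a] (captured); then the literal 'm', then exactly 3 of a character in [m-r] (non-capturing group).
Scanning left to right: at [2:11] match '890hbmppo', groups = ('890', 'hb').
`findall` packs the 2 group values into a tuple for every match.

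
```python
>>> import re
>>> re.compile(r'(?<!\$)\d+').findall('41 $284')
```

A negative assertion filters positions out without eating any characters.
No capturing groups, so `findall` returns the 2 full match strings.

['41', '84']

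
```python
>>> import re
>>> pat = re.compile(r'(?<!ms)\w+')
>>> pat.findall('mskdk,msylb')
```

The negative lookaround is zero-width — it rules out positions where the adjacent text would match, without consuming anything.
Matches: at [0:5] → 'mskdk'; at [6:11] → 'msylb'.
`findall` yields the raw match text (2 of them) because the pattern has no groups.

['mskdk', 'msylb']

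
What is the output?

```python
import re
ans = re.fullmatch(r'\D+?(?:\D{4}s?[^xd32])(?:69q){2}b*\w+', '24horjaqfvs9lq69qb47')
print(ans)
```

The pattern matches one or more of a non-digit (lazy); then exactly 4 of a non-digit, then optionally the literal 's', then any character except [xd32] (non-capturing group); then the literal '69q' repeated 2 times, then zero or more of a literal 'b', then one or more of a word character.
`fullmatch` succeeds only if the pattern covers the string from start to end.
Here the pattern can't cover the whole string, so the call returns None.

None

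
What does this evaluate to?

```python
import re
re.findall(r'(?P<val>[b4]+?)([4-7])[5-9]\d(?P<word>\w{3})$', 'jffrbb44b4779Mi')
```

[('bb44b', '4', '9Mi')]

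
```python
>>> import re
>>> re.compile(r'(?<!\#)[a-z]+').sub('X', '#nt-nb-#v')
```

'#nX-X-#v'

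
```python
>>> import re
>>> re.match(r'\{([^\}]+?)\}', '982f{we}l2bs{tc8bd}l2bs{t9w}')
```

`re.match` won't scan ahead — the pattern has to work from the very first character.
Here the string doesn't start with a match, so the call returns None.

None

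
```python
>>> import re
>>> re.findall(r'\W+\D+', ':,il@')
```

[':,il@']

This matches one or more of a non-word character; then one or more of a non-digit.
Scanning left to right: at [0:5] → ':,il@'.
`findall` yields the raw match text (1 of them) because the pattern has no groups.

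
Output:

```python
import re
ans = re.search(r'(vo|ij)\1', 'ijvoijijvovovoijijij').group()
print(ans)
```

ijij

The backreference `\1` re-matches whatever the first group consumed, character for character.
`re.search` tries every starting position until one works.
The match spans [4:8] → 'ijij'.
Captured: group 1 = 'ij'.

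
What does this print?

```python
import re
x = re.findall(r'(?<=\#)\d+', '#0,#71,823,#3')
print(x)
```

['0', '71', '3']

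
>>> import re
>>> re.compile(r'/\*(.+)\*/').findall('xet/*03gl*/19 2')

One capturing group, so `findall` returns just the captured substring from the one match — 1 in all.

['03gl']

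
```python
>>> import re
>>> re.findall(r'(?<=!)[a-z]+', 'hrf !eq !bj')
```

['eq', 'bj']

The lookaround is zero-width — it requires the adjacent text to match without consuming it, so the asserted text isn't part of the match.
No capturing groups, so `findall` returns the 2 full match strings.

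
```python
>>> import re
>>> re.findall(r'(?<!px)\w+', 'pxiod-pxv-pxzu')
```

A negative assertion filters positions out without eating any characters.
No capturing groups, so `findall` returns the 3 full match strings.

['pxiod', 'pxv', 'pxzu']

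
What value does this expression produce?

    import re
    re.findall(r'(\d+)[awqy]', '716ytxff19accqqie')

The pattern matches one or more of a digit (captured); then one of [awqy].
Scanning left to right: at [0:4] match '716y', group 1 = '716'; at [8:11] match '19a', group 1 = '19'.
With a single group, `findall` returns only what that group captured — 2 items.

['716', '19']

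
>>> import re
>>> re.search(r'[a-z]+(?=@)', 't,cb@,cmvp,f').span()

(2, 4)

The positive lookaround only admits positions where the adjacent text matches; those characters stay outside the span.
`search` walks the string left to right and returns the first match it finds.
The match spans [2:4] → 'cb'.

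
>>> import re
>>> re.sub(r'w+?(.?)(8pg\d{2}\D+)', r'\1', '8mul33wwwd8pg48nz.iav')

'8mul33d'

The replacement refers to a captured group, so each match is rewritten using its own captured text.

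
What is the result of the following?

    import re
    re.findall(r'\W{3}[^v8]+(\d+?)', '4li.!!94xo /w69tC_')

['9']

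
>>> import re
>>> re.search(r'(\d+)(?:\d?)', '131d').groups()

('131',)

The pattern matches one or more of a digit (captured); then optionally a digit (non-capturing group).
`re.search` tries every starting position until one works.
The match spans [0:3] → '131'.
Captured: group 1 = '131'.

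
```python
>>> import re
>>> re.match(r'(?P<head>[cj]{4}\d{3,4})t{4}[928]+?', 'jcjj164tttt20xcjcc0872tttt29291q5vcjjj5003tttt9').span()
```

`re.match` only tries the pattern at the start of the string.
The match spans [0:12] → 'jcjj164tttt2'.

(0, 12)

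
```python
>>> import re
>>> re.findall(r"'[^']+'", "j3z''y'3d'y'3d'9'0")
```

["'y'", "'y'", "'9'"]

Since nothing is captured, `findall` lists the 3 matched substrings directly.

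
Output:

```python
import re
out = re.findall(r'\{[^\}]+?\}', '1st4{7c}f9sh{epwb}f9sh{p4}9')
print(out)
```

['{7c}', '{epwb}', '{p4}']

Matches: at [4:8] → '{7c}'; at [12:18] → '{epwb}'; at [22:26] → '{p4}'.
With no groups in the pattern, `findall` gives back each whole match — 3 here.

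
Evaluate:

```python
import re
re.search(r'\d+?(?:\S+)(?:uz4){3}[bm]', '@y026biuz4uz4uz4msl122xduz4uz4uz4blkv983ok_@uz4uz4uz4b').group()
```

'026biuz4uz4uz4msl122xduz4uz4uz4blkv983ok_@uz4uz4uz4b'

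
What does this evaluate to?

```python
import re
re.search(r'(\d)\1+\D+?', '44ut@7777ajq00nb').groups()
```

`\1` has to match the exact text group 1 already captured.
Unlike `match`, `search` isn't anchored — it looks for the pattern anywhere in the string.
The match spans [0:3] → '44u'.
Captured: group 1 = '4'.

('4',)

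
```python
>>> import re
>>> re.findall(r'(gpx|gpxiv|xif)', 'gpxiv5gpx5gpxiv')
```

Alternation isn't longest-match — the leftmost alternative that fits at this position is chosen.
Matches: at [0:3] match 'gpx', group 1 = 'gpx'; at [6:9] match 'gpx', group 1 = 'gpx'; at [10:13] match 'gpx', group 1 = 'gpx'.
`findall` collects group 1 from each match (3 total).

['gpx', 'gpx', 'gpx']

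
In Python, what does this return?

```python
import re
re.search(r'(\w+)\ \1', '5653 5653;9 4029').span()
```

(0, 9)

A backreference is literal: `\1` must see the identical characters the first group matched.
`search` walks the string left to right and returns the first match it finds.
The match spans [0:9] → '5653 5653'.
Captured: group 1 = '5653'.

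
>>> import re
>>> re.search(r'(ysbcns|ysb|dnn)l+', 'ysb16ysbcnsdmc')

None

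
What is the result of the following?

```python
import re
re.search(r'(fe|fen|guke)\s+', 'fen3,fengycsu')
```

None

`search` walks the string left to right and returns the first match it finds.
Here the pattern never matches, so the call returns None.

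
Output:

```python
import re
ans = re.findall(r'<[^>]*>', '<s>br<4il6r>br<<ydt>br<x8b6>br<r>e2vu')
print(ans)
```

['<s>', '<4il6r>', '<<ydt>', '<x8b6>', '<r>']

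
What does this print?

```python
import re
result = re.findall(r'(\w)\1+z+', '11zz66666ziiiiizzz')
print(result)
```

`\1` is not a pattern — it's the concrete string captured by group 1, re-applied verbatim.
`findall` collects group 1 from each match (3 total).

['1', '6', 'i']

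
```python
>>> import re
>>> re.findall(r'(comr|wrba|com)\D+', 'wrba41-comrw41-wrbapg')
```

Alternation isn't longest-match — the leftmost alternative that fits at this position is chosen.
Walking the string: at [7:12] match 'comrw', group 1 = 'comr'; at [15:21] match 'wrbapg', group 1 = 'wrba'.
With a single group, `findall` returns only what that group captured — 2 items.

['comr', 'wrba']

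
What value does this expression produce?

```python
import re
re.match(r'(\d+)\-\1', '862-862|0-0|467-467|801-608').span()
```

(0, 7)

`\1` is not a pattern — it's the concrete string captured by group 1, re-applied verbatim.
`match` is anchored at position 0; if the pattern doesn't fit there, it returns None.
The match spans [0:7] → '862-862'.
Captured: group 1 = '862'.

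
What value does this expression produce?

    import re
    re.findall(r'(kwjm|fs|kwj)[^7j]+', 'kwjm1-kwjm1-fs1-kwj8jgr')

Branches in `(...|...)` are attempted left-to-right; the first branch that allows the whole pattern to succeed is taken.
Matches: at [0:8] match 'kwjm1-kw', group 1 = 'kwjm'; at [12:18] match 'fs1-kw', group 1 = 'fs'.
`findall` collects group 1 from each match (2 total).

['kwjm', 'fs']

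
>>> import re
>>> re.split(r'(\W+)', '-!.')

The pattern matches one or more of a non-word character (captured).
Matches to split on: at [0:3] → '-!.'.
Because the pattern has a capturing group, `split` also inserts each captured text between the pieces.

['', '-!.', '']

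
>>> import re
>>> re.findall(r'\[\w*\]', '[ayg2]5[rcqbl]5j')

['[ayg2]', '[rcqbl]']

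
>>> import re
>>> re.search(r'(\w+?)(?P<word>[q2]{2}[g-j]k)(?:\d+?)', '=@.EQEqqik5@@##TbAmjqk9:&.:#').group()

The pattern matches one or more of a word character (lazy) (captured); then exactly 2 of one of [q2], then a character in [g-j], then a literal 'k' (captured as 'word'); then one or more of a digit (lazy) (non-capturing group).
`re.search` scans for the first position where the pattern succeeds.
The match spans [3:11] → 'EQEqqik5'.
Captured: group 1 = 'EQE', group 2 = 'qqik'.

'EQEqqik5'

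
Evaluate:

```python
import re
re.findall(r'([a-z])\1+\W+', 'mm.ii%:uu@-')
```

['m', 'i', 'u']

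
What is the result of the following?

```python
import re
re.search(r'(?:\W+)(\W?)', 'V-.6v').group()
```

'-.'

This matches one or more of a non-word character (non-capturing group); then optionally a non-word character (captured).
`re.search` tries every starting position until one works.
The match spans [1:3] → '-.'.
Captured: group 1 = ''.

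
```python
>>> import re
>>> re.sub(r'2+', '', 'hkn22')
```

'hkn'

The pattern matches one or more of a literal '2'.
Every occurrence is swapped for ''.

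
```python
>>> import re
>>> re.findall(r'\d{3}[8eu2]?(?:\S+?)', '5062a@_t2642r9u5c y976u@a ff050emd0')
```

['5062a', '2642r', '976u@', '050em']

Pattern: exactly 3 of a digit, then optionally one of [8eu2]; then one or more of a non-whitespace character (lazy) (non-capturing group).
Matches: at [0:5] → '5062a'; at [8:13] → '2642r'; at [19:24] → '976u@'; at [28:33] → '050em'.
`findall` yields the raw match text (4 of them) because the pattern has no groups.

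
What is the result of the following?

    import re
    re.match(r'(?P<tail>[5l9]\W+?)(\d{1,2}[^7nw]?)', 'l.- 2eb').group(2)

'2e'

Pattern: one of [5l9], then one or more of a non-word character (lazy) (captured as 'tail'); then 1 to 2 of a digit, then optionally any character except [7nw] (captured).
`match` is anchored at position 0; if the pattern doesn't fit there, it returns None.
The match spans [0:6] → 'l.- 2e'.
Captured: group 1 = 'l.- ', group 2 = '2e'.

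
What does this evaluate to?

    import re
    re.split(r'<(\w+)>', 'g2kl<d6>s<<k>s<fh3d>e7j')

Matches to split on: at [4:8] → '<d6>'; at [10:13] → '<k>'; at [14:20] → '<fh3d>'.
`re.split` interleaves the captured-group text with the surrounding fragments.

['g2kl', 'd6', 's<', 'k', 's', 'fh3d', 'e7j']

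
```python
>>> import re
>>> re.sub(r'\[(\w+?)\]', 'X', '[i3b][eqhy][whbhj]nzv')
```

Matches: at [0:5] → '[i3b]'; at [5:11] → '[eqhy]'; at [11:18] → '[whbhj]'.
Each match is replaced by 'X'.

'XXXnzv'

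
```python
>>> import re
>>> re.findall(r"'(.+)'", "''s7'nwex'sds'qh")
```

One capturing group, so `findall` returns just the captured substring from the one match — 1 in all.

["'s7'nwex'sds"]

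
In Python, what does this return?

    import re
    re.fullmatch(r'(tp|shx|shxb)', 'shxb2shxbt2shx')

None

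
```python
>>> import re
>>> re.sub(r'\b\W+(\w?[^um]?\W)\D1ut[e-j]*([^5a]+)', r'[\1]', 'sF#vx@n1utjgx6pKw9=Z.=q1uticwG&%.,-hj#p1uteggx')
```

This matches a word boundary (`\b`, zero-width); then one or more of a non-word character; then optionally a word character, then optionally any character except [um], then a non-word character (captured); then a non-digit; then the literal '1ut', then zero or more of a character in [e-j]; then one or more of any character except [5a] (captured).
The replacement refers to a captured group, so each match is rewritten using its own captured text.

'sF[vx@]'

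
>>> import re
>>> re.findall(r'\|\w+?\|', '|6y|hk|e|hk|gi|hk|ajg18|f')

Matches: at [0:4] → '|6y|'; at [6:9] → '|e|'; at [11:15] → '|gi|'; at [17:24] → '|ajg18|'.
Since nothing is captured, `findall` lists the 4 matched substrings directly.

['|6y|', '|e|', '|gi|', '|ajg18|']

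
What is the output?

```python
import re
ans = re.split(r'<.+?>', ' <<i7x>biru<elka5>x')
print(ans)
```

[' ', 'biru', 'x']

With the lazy modifier that quantifier settles for the fewest repetitions that let the rest of the pattern succeed (the atoms after it are unaffected and can still be greedy).
The string is cut at each match, leaving 3 pieces.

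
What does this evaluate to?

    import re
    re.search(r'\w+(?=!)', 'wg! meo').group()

The positive lookaround only admits positions where the adjacent text matches; those characters stay outside the span.
Unlike `match`, `search` isn't anchored — it looks for the pattern anywhere in the string.
The match spans [0:2] → 'wg'.

'wg'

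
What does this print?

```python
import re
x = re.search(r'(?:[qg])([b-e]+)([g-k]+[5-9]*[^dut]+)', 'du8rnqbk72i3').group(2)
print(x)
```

The match spans [5:12] → 'qbk72i3'.
Captured: group 1 = 'b', group 2 = 'k72i3'.

k72i3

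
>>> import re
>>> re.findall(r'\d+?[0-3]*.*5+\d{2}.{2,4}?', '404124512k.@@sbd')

The pattern matches one or more of a digit (lazy), then zero or more of a character in [0-3], then zero or more of any character; then one or more of a literal '5'; then exactly 2 of a digit, then 2 to 4 of any character (lazy).
Because the quantifier is non-greedy, it stops expanding at the earliest point where the rest of the pattern can succeed.
Walking the string: at [0:11] → '404124512k.'.
Since nothing is captured, `findall` lists the 1 matched substring directly.

['404124512k.']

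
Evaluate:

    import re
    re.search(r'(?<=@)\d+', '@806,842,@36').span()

Because the assertion is zero-width, the text it checks is not consumed and won't appear in the result.
`re.search` scans for the first position where the pattern succeeds.
The match spans [1:4] → '806'.

(1, 4)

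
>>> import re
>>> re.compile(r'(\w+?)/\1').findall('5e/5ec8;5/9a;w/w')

`\1` has to match the exact text group 1 already captured.
With a single group, `findall` returns only what that group captured — 2 items.

['5e', 'w']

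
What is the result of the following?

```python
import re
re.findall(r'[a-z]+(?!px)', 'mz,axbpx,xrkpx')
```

['mz', 'axbpx', 'xrkpx']

The negative lookaround is zero-width — it rules out positions where the adjacent text would match, without consuming anything.
Since nothing is captured, `findall` lists the 3 matched substrings directly.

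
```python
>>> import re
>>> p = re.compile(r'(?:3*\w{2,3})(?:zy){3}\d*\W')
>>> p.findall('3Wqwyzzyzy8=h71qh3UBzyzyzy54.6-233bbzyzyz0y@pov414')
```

['3UBzyzyzy54.']

Since nothing is captured, `findall` lists the 1 matched substring directly.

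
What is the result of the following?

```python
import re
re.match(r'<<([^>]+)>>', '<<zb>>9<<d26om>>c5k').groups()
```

With `match`, the pattern is implicitly anchored at the beginning.
The match spans [0:6] → '<<zb>>'.
Captured: group 1 = 'zb'.

('zb',)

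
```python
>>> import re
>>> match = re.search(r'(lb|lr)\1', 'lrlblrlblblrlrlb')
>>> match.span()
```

(6, 10)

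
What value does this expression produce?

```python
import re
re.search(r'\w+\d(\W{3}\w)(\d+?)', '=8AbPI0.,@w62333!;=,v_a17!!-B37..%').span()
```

Pattern: one or more of a word character, then a digit; then exactly 3 of a non-word character, then a word character (captured); then one or more of a digit (lazy) (captured).
Lazy quantifiers expand one character at a time until the remainder of the pattern can match.
`re.search` scans for the first position where the pattern succeeds.
The match spans [1:12] → '8AbPI0.,@w6'.
Captured: group 1 = '.,@w', group 2 = '6'.

(1, 12)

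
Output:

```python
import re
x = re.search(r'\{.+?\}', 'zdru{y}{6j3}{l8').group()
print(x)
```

Because the quantifier is non-greedy, it stops expanding at the earliest point where the rest of the pattern can succeed.
`re.search` tries every starting position until one works.
The match spans [4:7] → '{y}'.

{y}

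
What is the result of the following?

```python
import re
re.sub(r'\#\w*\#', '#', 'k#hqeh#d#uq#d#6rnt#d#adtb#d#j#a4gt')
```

'k#d#d#d#d#a4gt'

Each match is replaced by '#'.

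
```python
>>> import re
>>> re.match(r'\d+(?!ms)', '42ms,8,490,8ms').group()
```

'4'

A negative assertion filters positions out without eating any characters.
With `match`, the pattern is implicitly anchored at the beginning.
The match spans [0:1] → '4'.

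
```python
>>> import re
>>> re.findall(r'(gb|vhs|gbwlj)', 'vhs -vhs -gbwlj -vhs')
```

['vhs', 'vhs', 'gb', 'vhs']

Alternation isn't longest-match — the leftmost alternative that fits at this position is chosen.
One capturing group, so `findall` returns just the captured substring from each match — 4 in all.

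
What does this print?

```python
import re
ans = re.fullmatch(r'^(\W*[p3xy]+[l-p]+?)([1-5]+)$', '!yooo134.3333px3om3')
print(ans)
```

This matches anchored at the start of the string; then zero or more of a non-word character, then one or more of one of [p3xy], then one or more of a character in [l-p] (lazy) (captured); then one or more of a character in [1-5] (captured); then anchored at the end.
`re.fullmatch` requires the pattern to consume the entire string.
Here the string isn't matched end-to-end, so the call returns None.

None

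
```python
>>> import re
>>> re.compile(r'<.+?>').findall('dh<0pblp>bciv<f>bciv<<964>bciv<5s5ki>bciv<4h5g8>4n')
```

['<0pblp>', '<f>', '<<964>', '<5s5ki>', '<4h5g8>']

Lazy quantifiers expand one character at a time until the remainder of the pattern can match.
Since nothing is captured, `findall` lists the 5 matched substrings directly.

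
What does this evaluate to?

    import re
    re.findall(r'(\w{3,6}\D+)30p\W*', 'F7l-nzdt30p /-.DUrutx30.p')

['F7l-nzdt']

Pattern: 3 to 6 of a word character, then one or more of a non-digit (captured); then the literal '30p', then zero or more of a non-word character.
Because there's exactly one group, `findall` drops the full match and keeps group 1 from the one hit.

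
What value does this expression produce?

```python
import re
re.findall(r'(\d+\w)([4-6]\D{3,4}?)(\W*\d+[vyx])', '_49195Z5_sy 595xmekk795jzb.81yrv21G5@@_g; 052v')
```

This matches one or more of a digit, then a word character (captured); then a character in [4-6], then 3 to 4 of a non-digit (lazy) (captured); then zero or more of a non-word character, then one or more of a digit, then one of [vyx] (captured).
Lazy quantifiers expand one character at a time until the remainder of the pattern can match.
Matches: at [1:16] match '49195Z5_sy 595x', groups = ('49195Z', '5_sy', ' 595x'); at [20:30] match '795jzb.81y', groups = ('79', '5jzb', '.81y'); at [32:46] match '21G5@@_g; 052v', groups = ('21G', '5@@_g', '; 052v').
Multiple groups make `findall` return tuples — one 3-tuple for each match.

[('49195Z', '5_sy', ' 595x'), ('79', '5jzb', '.81y'), ('21G', '5@@_g', '; 052v')]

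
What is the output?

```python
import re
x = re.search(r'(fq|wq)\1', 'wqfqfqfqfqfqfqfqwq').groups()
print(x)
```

('fq',)

After group 1 captures some text, `\1` only succeeds where that same text appears again.
Unlike `match`, `search` isn't anchored — it looks for the pattern anywhere in the string.
The match spans [2:6] → 'fqfq'.
Captured: group 1 = 'fq'.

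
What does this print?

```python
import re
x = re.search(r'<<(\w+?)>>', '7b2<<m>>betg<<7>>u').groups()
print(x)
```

('m',)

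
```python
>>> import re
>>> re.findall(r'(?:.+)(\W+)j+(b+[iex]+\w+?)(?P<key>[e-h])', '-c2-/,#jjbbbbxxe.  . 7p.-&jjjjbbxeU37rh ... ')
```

Multiple groups make `findall` return tuples — one 3-tuple for the one match.

[('&', 'bbxeU37r', 'h')]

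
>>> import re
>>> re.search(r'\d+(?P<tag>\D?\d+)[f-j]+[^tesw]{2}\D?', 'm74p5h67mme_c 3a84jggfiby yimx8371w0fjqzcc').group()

'74p5h67m'

Pattern: one or more of a digit; then optionally a non-digit, then one or more of a digit (captured as 'tag'); then one or more of a character in [f-j]; then exactly 2 of any character except [tesw], then optionally a non-digit.
`re.search` tries every starting position until one works.
The match spans [1:9] → '74p5h67m'.
Captured: group 1 = 'p5'.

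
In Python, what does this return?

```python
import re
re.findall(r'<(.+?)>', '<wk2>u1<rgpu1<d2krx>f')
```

With the lazy modifier that quantifier settles for the fewest repetitions that let the rest of the pattern succeed (the atoms after it are unaffected and can still be greedy).
`findall` collects group 1 from each match (2 total).

['wk2', 'rgpu1<d2krx']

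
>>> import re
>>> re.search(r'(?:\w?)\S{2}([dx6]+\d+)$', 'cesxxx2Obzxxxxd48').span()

(7, 17)

This matches optionally a word character (non-capturing group); then exactly 2 of a non-whitespace character; then one or more of one of [dx6], then one or more of a digit (captured); then anchored at the end.
`re.search` scans for the first position where the pattern succeeds.
The match spans [7:17] → 'Obzxxxxd48'.
Captured: group 1 = 'xxxxd48'.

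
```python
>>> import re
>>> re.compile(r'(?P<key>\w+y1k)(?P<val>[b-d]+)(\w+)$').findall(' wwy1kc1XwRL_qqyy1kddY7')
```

[('wwy1kc1XwRL_qqyy1k', 'dd', 'Y7')]

With 3 capturing groups, `findall` returns a 3-tuple per match.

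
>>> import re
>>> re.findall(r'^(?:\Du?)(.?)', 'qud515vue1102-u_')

One capturing group, so `findall` returns just the captured substring from the one match — 1 in all.

['d']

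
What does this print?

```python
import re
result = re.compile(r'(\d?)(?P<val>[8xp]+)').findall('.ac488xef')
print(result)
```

The pattern matches optionally a digit (captured); then one or more of one of [8xp] (captured as 'val').
Scanning left to right: at [3:7] match '488x', groups = ('4', '88x').
`findall` packs the 2 group values into a tuple for every match.

[('4', '88x')]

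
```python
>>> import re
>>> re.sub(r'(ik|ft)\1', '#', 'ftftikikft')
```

`\1` is not a pattern — it's the concrete string captured by group 1, re-applied verbatim.
Every occurrence is swapped for '#'.

'##ft'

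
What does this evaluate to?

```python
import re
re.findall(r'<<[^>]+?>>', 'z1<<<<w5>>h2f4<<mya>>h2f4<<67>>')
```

Scanning left to right: at [2:10] → '<<<<w5>>'; at [14:21] → '<<mya>>'; at [25:31] → '<<67>>'.
Since nothing is captured, `findall` lists the 3 matched substrings directly.

['<<<<w5>>', '<<mya>>', '<<67>>']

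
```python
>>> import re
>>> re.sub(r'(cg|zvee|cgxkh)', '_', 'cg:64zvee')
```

'_:64_'

Matches: at [0:2] → 'cg'; at [5:9] → 'zvee'.
Each match is replaced by '_'.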